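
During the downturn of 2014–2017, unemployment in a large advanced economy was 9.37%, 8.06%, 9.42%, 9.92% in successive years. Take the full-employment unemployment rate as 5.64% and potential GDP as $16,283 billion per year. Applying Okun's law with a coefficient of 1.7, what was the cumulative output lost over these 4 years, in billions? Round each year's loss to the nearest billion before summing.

Year 2014: gap = -1.7 × (9.37 - 5.64) = -6.341%, loss ≈ 16283 × 6.341/100 ≈ 1033.
Year 2015: gap = -1.7 × (8.06 - 5.64) = -4.114%, loss ≈ 16283 × 4.114/100 ≈ 670.
Year 2016: gap = -1.7 × (9.42 - 5.64) = -6.426%, loss ≈ 16283 × 6.426/100 ≈ 1046.
Year 2017: gap = -1.7 × (9.92 - 5.64) = -7.276%, loss ≈ 16283 × 7.276/100 ≈ 1185.
Total lost output = 1033 + 670 + 1046 + 1185 = 3934 billion.

$3,934 billion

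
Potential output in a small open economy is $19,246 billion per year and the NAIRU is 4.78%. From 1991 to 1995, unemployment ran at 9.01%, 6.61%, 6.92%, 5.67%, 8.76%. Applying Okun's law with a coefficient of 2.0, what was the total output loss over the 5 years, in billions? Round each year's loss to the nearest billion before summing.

Year 1991: gap = -2.0 × (9.01 - 4.78) = -8.46%, loss ≈ 19246 × 8.46/100 ≈ 1628.
Year 1992: gap = -2.0 × (6.61 - 4.78) = -3.66%, loss ≈ 19246 × 3.66/100 ≈ 704.
Year 1993: gap = -2.0 × (6.92 - 4.78) = -4.28%, loss ≈ 19246 × 4.28/100 ≈ 824.
Year 1994: gap = -2.0 × (5.67 - 4.78) = -1.78%, loss ≈ 19246 × 1.78/100 ≈ 343.
Year 1995: gap = -2.0 × (8.76 - 4.78) = -7.96%, loss ≈ 19246 × 7.96/100 ≈ 1532.
Total lost output = 1628 + 704 + 824 + 343 + 1532 = 5031 billion.

$5,031 billion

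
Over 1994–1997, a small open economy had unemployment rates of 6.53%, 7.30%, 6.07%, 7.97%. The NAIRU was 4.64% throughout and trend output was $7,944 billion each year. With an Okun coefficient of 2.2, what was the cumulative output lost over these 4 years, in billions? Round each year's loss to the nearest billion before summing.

Year 1994: gap = -2.2 × (6.53 - 4.64) = -4.158%, loss ≈ 7944 × 4.158/100 ≈ 330.
Year 1995: gap = -2.2 × (7.3 - 4.64) = -5.852%, loss ≈ 7944 × 5.852/100 ≈ 465.
Year 1996: gap = -2.2 × (6.07 - 4.64) = -3.146%, loss ≈ 7944 × 3.146/100 ≈ 250.
Year 1997: gap = -2.2 × (7.97 - 4.64) = -7.326%, loss ≈ 7944 × 7.326/100 ≈ 582.
Total lost output = 330 + 465 + 250 + 582 = 1627 billion.

$1,627 billion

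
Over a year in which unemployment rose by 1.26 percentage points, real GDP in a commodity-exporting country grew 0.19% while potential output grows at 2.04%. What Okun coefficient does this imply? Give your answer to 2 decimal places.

Growth form: g_Y = g_Y* - β × Δu, so β = (g_Y* - g_Y)/Δu.
β = (2.04 - 0.19)/1.26 = 1.85/1.26 = 1.47.

β ≈ 1.47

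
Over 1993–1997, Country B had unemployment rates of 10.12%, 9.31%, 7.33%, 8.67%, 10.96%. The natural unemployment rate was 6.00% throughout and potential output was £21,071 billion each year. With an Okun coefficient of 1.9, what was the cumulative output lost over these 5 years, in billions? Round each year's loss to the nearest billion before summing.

£6,561 billion

Year 1993: gap = -1.9 × (10.12 - 6) = -7.828%, loss ≈ 21071 × 7.828/100 ≈ 1649.
Year 1994: gap = -1.9 × (9.31 - 6) = -6.289%, loss ≈ 21071 × 6.289/100 ≈ 1325.
Year 1995: gap = -1.9 × (7.33 - 6) = -2.527%, loss ≈ 21071 × 2.527/100 ≈ 532.
Year 1996: gap = -1.9 × (8.67 - 6) = -5.073%, loss ≈ 21071 × 5.073/100 ≈ 1069.
Year 1997: gap = -1.9 × (10.96 - 6) = -9.424%, loss ≈ 21071 × 9.424/100 ≈ 1986.
Total lost output = 1649 + 1325 + 532 + 1069 + 1986 = 6561 billion.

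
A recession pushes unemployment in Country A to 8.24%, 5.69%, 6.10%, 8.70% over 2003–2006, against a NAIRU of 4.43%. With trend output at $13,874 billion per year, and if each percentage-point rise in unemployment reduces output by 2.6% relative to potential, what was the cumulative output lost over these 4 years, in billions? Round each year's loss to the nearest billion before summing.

Year 2003: gap = -2.6 × (8.24 - 4.43) = -9.906%, loss ≈ 13874 × 9.906/100 ≈ 1374.
Year 2004: gap = -2.6 × (5.69 - 4.43) = -3.276%, loss ≈ 13874 × 3.276/100 ≈ 455.
Year 2005: gap = -2.6 × (6.1 - 4.43) = -4.342%, loss ≈ 13874 × 4.342/100 ≈ 602.
Year 2006: gap = -2.6 × (8.7 - 4.43) = -11.102%, loss ≈ 13874 × 11.102/100 ≈ 1540.
Total lost output = 1374 + 455 + 602 + 1540 = 3971 billion.

$3,971 billion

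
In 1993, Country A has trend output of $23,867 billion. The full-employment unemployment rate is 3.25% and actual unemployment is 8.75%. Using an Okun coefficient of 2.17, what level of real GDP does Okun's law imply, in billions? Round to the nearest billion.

Unemployment gap = 8.75 - 3.25 = 5.5 points, so the output gap is -2.17 × 5.5 = -11.935%.
Actual GDP = 23867 × (1 - 11.935/100) = 23867 × 0.88065 ≈ 21018 billion.

$21,018 billion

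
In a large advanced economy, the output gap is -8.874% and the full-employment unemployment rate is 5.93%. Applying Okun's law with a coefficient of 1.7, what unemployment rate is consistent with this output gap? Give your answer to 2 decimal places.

11.15%

From Okun's law, u - u* = -(output gap)/β = -(-8.874)/1.7 = 5.22 points.
So u = 5.93 + 5.22 = 11.15%.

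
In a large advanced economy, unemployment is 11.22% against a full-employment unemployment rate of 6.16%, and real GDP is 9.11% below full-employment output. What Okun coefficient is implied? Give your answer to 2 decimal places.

β ≈ 1.80

Okun's law: output gap = -β × (u - u*).
-9.11 = -β × (11.22 - 6.16) = -β × 5.06, so β = 9.11/5.06 = 1.80.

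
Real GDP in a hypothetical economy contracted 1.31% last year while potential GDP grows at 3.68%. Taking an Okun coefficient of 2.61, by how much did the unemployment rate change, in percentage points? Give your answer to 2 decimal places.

1.91 percentage points

Growth-rate Okun's law: g_Y = g_Y* - β × Δu, so Δu = (g_Y* - g_Y)/β.
Δu = (3.68 + 1.31)/2.61 = 4.99/2.61 = 1.91 percentage points.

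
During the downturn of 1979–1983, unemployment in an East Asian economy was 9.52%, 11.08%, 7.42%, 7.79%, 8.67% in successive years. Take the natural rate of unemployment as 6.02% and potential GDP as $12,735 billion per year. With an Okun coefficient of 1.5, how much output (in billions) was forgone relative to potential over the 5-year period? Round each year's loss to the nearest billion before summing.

$2,747 billion

Year 1979: gap = -1.5 × (9.52 - 6.02) = -5.25%, loss ≈ 12735 × 5.25/100 ≈ 669.
Year 1980: gap = -1.5 × (11.08 - 6.02) = -7.59%, loss ≈ 12735 × 7.59/100 ≈ 967.
Year 1981: gap = -1.5 × (7.42 - 6.02) = -2.1%, loss ≈ 12735 × 2.1/100 ≈ 267.
Year 1982: gap = -1.5 × (7.79 - 6.02) = -2.655%, loss ≈ 12735 × 2.655/100 ≈ 338.
Year 1983: gap = -1.5 × (8.67 - 6.02) = -3.975%, loss ≈ 12735 × 3.975/100 ≈ 506.
Total lost output = 669 + 967 + 267 + 338 + 506 = 2747 billion.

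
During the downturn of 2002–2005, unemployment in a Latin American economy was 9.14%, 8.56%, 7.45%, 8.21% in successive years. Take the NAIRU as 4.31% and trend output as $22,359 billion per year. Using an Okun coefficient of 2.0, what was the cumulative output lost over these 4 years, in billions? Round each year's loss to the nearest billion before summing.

Year 2002: gap = -2.0 × (9.14 - 4.31) = -9.66%, loss ≈ 22359 × 9.66/100 ≈ 2160.
Year 2003: gap = -2.0 × (8.56 - 4.31) = -8.5%, loss ≈ 22359 × 8.5/100 ≈ 1901.
Year 2004: gap = -2.0 × (7.45 - 4.31) = -6.28%, loss ≈ 22359 × 6.28/100 ≈ 1404.
Year 2005: gap = -2.0 × (8.21 - 4.31) = -7.8%, loss ≈ 22359 × 7.8/100 ≈ 1744.
Total lost output = 2160 + 1901 + 1404 + 1744 = 7209 billion.

$7,209 billion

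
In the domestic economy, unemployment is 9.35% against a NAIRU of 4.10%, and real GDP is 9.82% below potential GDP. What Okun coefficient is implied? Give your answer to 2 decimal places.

Okun's law: output gap = -β × (u - u*).
-9.82 = -β × (9.35 - 4.1) = -β × 5.25, so β = 9.82/5.25 = 1.87.

β ≈ 1.87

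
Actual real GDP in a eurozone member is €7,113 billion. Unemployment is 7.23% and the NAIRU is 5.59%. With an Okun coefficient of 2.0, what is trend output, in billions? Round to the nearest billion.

Unemployment gap = 7.23 - 5.59 = 1.64 points, so output gap = -2 × 1.64 = -3.28%.
Since Y = Y* × (1 + gap/100), Y* = 7113/0.9672 ≈ 7354 billion.

€7,354 billion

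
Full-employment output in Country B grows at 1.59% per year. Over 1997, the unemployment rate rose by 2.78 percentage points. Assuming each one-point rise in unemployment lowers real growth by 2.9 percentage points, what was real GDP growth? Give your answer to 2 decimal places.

Growth-rate Okun's law: g_Y = g_Y* - β × Δu.
g_Y = 1.59 - 2.9 × (2.78) = 1.59 - 8.062 = -6.472%, i.e. -6.47% to 2 d.p.

-6.47%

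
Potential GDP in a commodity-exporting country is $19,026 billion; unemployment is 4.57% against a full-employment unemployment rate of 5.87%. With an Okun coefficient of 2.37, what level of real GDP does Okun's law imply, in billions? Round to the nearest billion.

Unemployment gap = 4.57 - 5.87 = -1.3 points, so the output gap is -2.37 × (-1.3) = 3.081%.
Actual GDP = 19026 × (1 + 3.081/100) = 19026 × 1.03081 ≈ 19612 billion.

$19,612 billion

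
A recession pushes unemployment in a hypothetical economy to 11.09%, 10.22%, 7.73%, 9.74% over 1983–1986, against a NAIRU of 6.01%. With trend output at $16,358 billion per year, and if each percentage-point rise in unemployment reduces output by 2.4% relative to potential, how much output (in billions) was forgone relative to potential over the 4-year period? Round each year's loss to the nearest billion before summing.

$5,786 billion

Year 1983: gap = -2.4 × (11.09 - 6.01) = -12.192%, loss ≈ 16358 × 12.192/100 ≈ 1994.
Year 1984: gap = -2.4 × (10.22 - 6.01) = -10.104%, loss ≈ 16358 × 10.104/100 ≈ 1653.
Year 1985: gap = -2.4 × (7.73 - 6.01) = -4.128%, loss ≈ 16358 × 4.128/100 ≈ 675.
Year 1986: gap = -2.4 × (9.74 - 6.01) = -8.952%, loss ≈ 16358 × 8.952/100 ≈ 1464.
Total lost output = 1994 + 1653 + 675 + 1464 = 5786 billion.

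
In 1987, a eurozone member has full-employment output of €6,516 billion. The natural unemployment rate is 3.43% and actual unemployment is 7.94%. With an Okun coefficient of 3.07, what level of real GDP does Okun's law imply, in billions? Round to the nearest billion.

€5,614 billion

Unemployment gap = 7.94 - 3.43 = 4.51 points, so the output gap is -3.07 × 4.51 = -13.8457%.
Actual GDP = 6516 × (1 - 13.8457/100) = 6516 × 0.861543 ≈ 5614 billion.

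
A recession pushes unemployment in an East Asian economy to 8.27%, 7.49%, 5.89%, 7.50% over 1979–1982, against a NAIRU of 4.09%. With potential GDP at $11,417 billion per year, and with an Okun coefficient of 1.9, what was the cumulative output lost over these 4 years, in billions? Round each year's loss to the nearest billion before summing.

Year 1979: gap = -1.9 × (8.27 - 4.09) = -7.942%, loss ≈ 11417 × 7.942/100 ≈ 907.
Year 1980: gap = -1.9 × (7.49 - 4.09) = -6.46%, loss ≈ 11417 × 6.46/100 ≈ 738.
Year 1981: gap = -1.9 × (5.89 - 4.09) = -3.42%, loss ≈ 11417 × 3.42/100 ≈ 390.
Year 1982: gap = -1.9 × (7.5 - 4.09) = -6.479%, loss ≈ 11417 × 6.479/100 ≈ 740.
Total lost output = 907 + 738 + 390 + 740 = 2775 billion.

$2,775 billion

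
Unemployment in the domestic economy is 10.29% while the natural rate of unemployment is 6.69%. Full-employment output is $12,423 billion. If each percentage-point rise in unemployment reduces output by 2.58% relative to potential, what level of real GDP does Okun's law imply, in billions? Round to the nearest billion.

Unemployment gap = 10.29 - 6.69 = 3.6 points, so the output gap is -2.58 × 3.6 = -9.288%.
Actual GDP = 12423 × (1 - 9.288/100) = 12423 × 0.90712 ≈ 11269 billion.

$11,269 billion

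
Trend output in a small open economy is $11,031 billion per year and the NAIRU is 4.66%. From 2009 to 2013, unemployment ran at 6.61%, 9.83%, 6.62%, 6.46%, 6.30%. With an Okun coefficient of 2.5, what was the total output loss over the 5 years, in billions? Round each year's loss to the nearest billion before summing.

$3,453 billion

Year 2009: gap = -2.5 × (6.61 - 4.66) = -4.875%, loss ≈ 11031 × 4.875/100 ≈ 538.
Year 2010: gap = -2.5 × (9.83 - 4.66) = -12.925%, loss ≈ 11031 × 12.925/100 ≈ 1426.
Year 2011: gap = -2.5 × (6.62 - 4.66) = -4.9%, loss ≈ 11031 × 4.9/100 ≈ 541.
Year 2012: gap = -2.5 × (6.46 - 4.66) = -4.5%, loss ≈ 11031 × 4.5/100 ≈ 496.
Year 2013: gap = -2.5 × (6.3 - 4.66) = -4.1%, loss ≈ 11031 × 4.1/100 ≈ 452.
Total lost output = 538 + 1426 + 541 + 496 + 452 = 3453 billion.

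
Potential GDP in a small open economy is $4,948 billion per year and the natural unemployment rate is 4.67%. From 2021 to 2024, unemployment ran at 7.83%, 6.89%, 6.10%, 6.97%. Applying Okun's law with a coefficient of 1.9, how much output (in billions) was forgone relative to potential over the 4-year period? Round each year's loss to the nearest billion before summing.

Year 2021: gap = -1.9 × (7.83 - 4.67) = -6.004%, loss ≈ 4948 × 6.004/100 ≈ 297.
Year 2022: gap = -1.9 × (6.89 - 4.67) = -4.218%, loss ≈ 4948 × 4.218/100 ≈ 209.
Year 2023: gap = -1.9 × (6.1 - 4.67) = -2.717%, loss ≈ 4948 × 2.717/100 ≈ 134.
Year 2024: gap = -1.9 × (6.97 - 4.67) = -4.37%, loss ≈ 4948 × 4.37/100 ≈ 216.
Total lost output = 297 + 209 + 134 + 216 = 856 billion.

$856 billion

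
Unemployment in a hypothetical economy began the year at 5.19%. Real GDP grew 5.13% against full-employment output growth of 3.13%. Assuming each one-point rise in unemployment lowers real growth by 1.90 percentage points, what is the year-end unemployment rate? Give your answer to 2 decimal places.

Growth-rate Okun's law: g_Y = g_Y* - β × Δu, so Δu = (g_Y* - g_Y)/β.
Δu = (3.13 - 5.13)/1.90 = -2/1.90 = -1.05 percentage points.
Year-end unemployment = 5.19 - 1.05 = 4.14%.

4.14%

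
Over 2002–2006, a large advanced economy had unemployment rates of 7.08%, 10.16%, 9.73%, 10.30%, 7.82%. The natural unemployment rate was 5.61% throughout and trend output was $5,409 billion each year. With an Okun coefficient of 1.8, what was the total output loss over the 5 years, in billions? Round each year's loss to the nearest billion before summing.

Year 2002: gap = -1.8 × (7.08 - 5.61) = -2.646%, loss ≈ 5409 × 2.646/100 ≈ 143.
Year 2003: gap = -1.8 × (10.16 - 5.61) = -8.19%, loss ≈ 5409 × 8.19/100 ≈ 443.
Year 2004: gap = -1.8 × (9.73 - 5.61) = -7.416%, loss ≈ 5409 × 7.416/100 ≈ 401.
Year 2005: gap = -1.8 × (10.3 - 5.61) = -8.442%, loss ≈ 5409 × 8.442/100 ≈ 457.
Year 2006: gap = -1.8 × (7.82 - 5.61) = -3.978%, loss ≈ 5409 × 3.978/100 ≈ 215.
Total lost output = 143 + 443 + 401 + 457 + 215 = 1659 billion.

$1,659 billion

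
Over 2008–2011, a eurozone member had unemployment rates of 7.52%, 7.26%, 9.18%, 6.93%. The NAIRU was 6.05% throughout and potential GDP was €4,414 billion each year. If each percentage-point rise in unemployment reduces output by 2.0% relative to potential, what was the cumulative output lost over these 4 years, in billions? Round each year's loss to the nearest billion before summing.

Year 2008: gap = -2.0 × (7.52 - 6.05) = -2.94%, loss ≈ 4414 × 2.94/100 ≈ 130.
Year 2009: gap = -2.0 × (7.26 - 6.05) = -2.42%, loss ≈ 4414 × 2.42/100 ≈ 107.
Year 2010: gap = -2.0 × (9.18 - 6.05) = -6.26%, loss ≈ 4414 × 6.26/100 ≈ 276.
Year 2011: gap = -2.0 × (6.93 - 6.05) = -1.76%, loss ≈ 4414 × 1.76/100 ≈ 78.
Total lost output = 130 + 107 + 276 + 78 = 591 billion.

€591 billion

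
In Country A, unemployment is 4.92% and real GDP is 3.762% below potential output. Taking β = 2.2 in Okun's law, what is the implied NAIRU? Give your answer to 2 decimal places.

From Okun's law, u - u* = -(output gap)/β = -(-3.762)/2.2 = 1.71 points.
So u* = 4.92 - 1.71 = 3.21%.

3.21%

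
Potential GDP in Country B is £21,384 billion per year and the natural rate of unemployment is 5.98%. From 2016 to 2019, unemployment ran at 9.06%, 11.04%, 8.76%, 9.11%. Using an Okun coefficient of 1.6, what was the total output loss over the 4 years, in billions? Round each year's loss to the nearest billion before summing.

Year 2016: gap = -1.6 × (9.06 - 5.98) = -4.928%, loss ≈ 21384 × 4.928/100 ≈ 1054.
Year 2017: gap = -1.6 × (11.04 - 5.98) = -8.096%, loss ≈ 21384 × 8.096/100 ≈ 1731.
Year 2018: gap = -1.6 × (8.76 - 5.98) = -4.448%, loss ≈ 21384 × 4.448/100 ≈ 951.
Year 2019: gap = -1.6 × (9.11 - 5.98) = -5.008%, loss ≈ 21384 × 5.008/100 ≈ 1071.
Total lost output = 1054 + 1731 + 951 + 1071 = 4807 billion.

£4,807 billion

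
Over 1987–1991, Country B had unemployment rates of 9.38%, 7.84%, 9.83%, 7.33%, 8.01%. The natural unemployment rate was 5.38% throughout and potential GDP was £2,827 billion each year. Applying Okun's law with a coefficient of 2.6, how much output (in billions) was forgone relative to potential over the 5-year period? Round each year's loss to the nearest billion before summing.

Year 1987: gap = -2.6 × (9.38 - 5.38) = -10.4%, loss ≈ 2827 × 10.4/100 ≈ 294.
Year 1988: gap = -2.6 × (7.84 - 5.38) = -6.396%, loss ≈ 2827 × 6.396/100 ≈ 181.
Year 1989: gap = -2.6 × (9.83 - 5.38) = -11.57%, loss ≈ 2827 × 11.57/100 ≈ 327.
Year 1990: gap = -2.6 × (7.33 - 5.38) = -5.07%, loss ≈ 2827 × 5.07/100 ≈ 143.
Year 1991: gap = -2.6 × (8.01 - 5.38) = -6.838%, loss ≈ 2827 × 6.838/100 ≈ 193.
Total lost output = 294 + 181 + 327 + 143 + 193 = 1138 billion.

£1,138 billion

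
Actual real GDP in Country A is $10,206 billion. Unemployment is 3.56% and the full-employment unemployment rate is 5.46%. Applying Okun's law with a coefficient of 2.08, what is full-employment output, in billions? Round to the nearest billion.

Unemployment gap = 3.56 - 5.46 = -1.9 points, so output gap = -2.08 × (-1.9) = 3.952%.
Since Y = Y* × (1 + gap/100), Y* = 10206/1.03952 ≈ 9818 billion.

$9,818 billion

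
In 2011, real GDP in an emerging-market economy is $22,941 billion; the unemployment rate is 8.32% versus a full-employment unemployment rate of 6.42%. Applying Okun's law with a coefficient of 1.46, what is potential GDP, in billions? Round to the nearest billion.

$23,596 billion

Unemployment gap = 8.32 - 6.42 = 1.9 points, so output gap = -1.46 × 1.9 = -2.774%.
Since Y = Y* × (1 + gap/100), Y* = 22941/0.97226 ≈ 23596 billion.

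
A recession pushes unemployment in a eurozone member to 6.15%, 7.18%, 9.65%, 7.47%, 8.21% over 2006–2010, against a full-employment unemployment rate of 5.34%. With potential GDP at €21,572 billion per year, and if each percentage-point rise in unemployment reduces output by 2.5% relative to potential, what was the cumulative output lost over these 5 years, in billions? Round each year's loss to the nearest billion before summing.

€6,450 billion

Year 2006: gap = -2.5 × (6.15 - 5.34) = -2.025%, loss ≈ 21572 × 2.025/100 ≈ 437.
Year 2007: gap = -2.5 × (7.18 - 5.34) = -4.6%, loss ≈ 21572 × 4.6/100 ≈ 992.
Year 2008: gap = -2.5 × (9.65 - 5.34) = -10.775%, loss ≈ 21572 × 10.775/100 ≈ 2324.
Year 2009: gap = -2.5 × (7.47 - 5.34) = -5.325%, loss ≈ 21572 × 5.325/100 ≈ 1149.
Year 2010: gap = -2.5 × (8.21 - 5.34) = -7.175%, loss ≈ 21572 × 7.175/100 ≈ 1548.
Total lost output = 437 + 992 + 2324 + 1149 + 1548 = 6450 billion.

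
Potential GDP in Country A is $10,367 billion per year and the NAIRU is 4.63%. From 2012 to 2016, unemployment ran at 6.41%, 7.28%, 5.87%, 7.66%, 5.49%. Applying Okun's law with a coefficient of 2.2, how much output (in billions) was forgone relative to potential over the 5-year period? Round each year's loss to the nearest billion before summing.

Year 2012: gap = -2.2 × (6.41 - 4.63) = -3.916%, loss ≈ 10367 × 3.916/100 ≈ 406.
Year 2013: gap = -2.2 × (7.28 - 4.63) = -5.83%, loss ≈ 10367 × 5.83/100 ≈ 604.
Year 2014: gap = -2.2 × (5.87 - 4.63) = -2.728%, loss ≈ 10367 × 2.728/100 ≈ 283.
Year 2015: gap = -2.2 × (7.66 - 4.63) = -6.666%, loss ≈ 10367 × 6.666/100 ≈ 691.
Year 2016: gap = -2.2 × (5.49 - 4.63) = -1.892%, loss ≈ 10367 × 1.892/100 ≈ 196.
Total lost output = 406 + 604 + 283 + 691 + 196 = 2180 billion.

$2,180 billion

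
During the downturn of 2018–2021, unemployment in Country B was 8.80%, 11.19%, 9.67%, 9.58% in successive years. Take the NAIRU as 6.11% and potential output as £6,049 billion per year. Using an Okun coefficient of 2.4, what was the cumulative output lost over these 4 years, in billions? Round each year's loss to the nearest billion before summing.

£2,149 billion

Year 2018: gap = -2.4 × (8.8 - 6.11) = -6.456%, loss ≈ 6049 × 6.456/100 ≈ 391.
Year 2019: gap = -2.4 × (11.19 - 6.11) = -12.192%, loss ≈ 6049 × 12.192/100 ≈ 737.
Year 2020: gap = -2.4 × (9.67 - 6.11) = -8.544%, loss ≈ 6049 × 8.544/100 ≈ 517.
Year 2021: gap = -2.4 × (9.58 - 6.11) = -8.328%, loss ≈ 6049 × 8.328/100 ≈ 504.
Total lost output = 391 + 737 + 517 + 504 = 2149 billion.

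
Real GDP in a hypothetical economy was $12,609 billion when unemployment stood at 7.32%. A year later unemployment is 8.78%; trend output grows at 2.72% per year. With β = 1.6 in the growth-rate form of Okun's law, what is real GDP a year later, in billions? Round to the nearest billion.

Δu = 8.78 - 7.32 = 1.46 points.
Okun's law (growth form): g_Y = g_Y* - β × Δu = 2.72 - 1.6 × (1.46) = 2.72 - 2.336 = 0.384%.
Real GDP in the next year = 12609 × (1 + 0.384/100) = 12609 × 1.00384 ≈ 12657 billion.

$12,657 billion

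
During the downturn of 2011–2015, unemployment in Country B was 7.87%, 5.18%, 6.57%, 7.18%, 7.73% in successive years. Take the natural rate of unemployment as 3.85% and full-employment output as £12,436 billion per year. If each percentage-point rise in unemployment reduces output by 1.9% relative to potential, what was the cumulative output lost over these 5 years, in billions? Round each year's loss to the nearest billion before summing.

£3,611 billion

Year 2011: gap = -1.9 × (7.87 - 3.85) = -7.638%, loss ≈ 12436 × 7.638/100 ≈ 950.
Year 2012: gap = -1.9 × (5.18 - 3.85) = -2.527%, loss ≈ 12436 × 2.527/100 ≈ 314.
Year 2013: gap = -1.9 × (6.57 - 3.85) = -5.168%, loss ≈ 12436 × 5.168/100 ≈ 643.
Year 2014: gap = -1.9 × (7.18 - 3.85) = -6.327%, loss ≈ 12436 × 6.327/100 ≈ 787.
Year 2015: gap = -1.9 × (7.73 - 3.85) = -7.372%, loss ≈ 12436 × 7.372/100 ≈ 917.
Total lost output = 950 + 314 + 643 + 787 + 917 = 3611 billion.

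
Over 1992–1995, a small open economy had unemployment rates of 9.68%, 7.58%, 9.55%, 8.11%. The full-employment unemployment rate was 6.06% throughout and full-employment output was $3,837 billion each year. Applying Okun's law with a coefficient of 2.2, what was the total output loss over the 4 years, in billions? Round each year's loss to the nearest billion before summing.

$902 billion

Year 1992: gap = -2.2 × (9.68 - 6.06) = -7.964%, loss ≈ 3837 × 7.964/100 ≈ 306.
Year 1993: gap = -2.2 × (7.58 - 6.06) = -3.344%, loss ≈ 3837 × 3.344/100 ≈ 128.
Year 1994: gap = -2.2 × (9.55 - 6.06) = -7.678%, loss ≈ 3837 × 7.678/100 ≈ 295.
Year 1995: gap = -2.2 × (8.11 - 6.06) = -4.51%, loss ≈ 3837 × 4.51/100 ≈ 173.
Total lost output = 306 + 128 + 295 + 173 = 902 billion.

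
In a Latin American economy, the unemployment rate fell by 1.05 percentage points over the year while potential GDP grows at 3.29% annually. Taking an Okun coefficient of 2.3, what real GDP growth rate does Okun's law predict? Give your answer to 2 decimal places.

5.71%

Growth-rate Okun's law: g_Y = g_Y* - β × Δu.
g_Y = 3.29 - 2.3 × (-1.05) = 3.29 + 2.415 = 5.705%, i.e. 5.71% to 2 d.p.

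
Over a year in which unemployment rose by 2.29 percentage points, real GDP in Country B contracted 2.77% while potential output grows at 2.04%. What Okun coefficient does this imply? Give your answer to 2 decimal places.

Growth form: g_Y = g_Y* - β × Δu, so β = (g_Y* - g_Y)/Δu.
β = (2.04 + 2.77)/2.29 = 4.81/2.29 = 2.10.

β ≈ 2.10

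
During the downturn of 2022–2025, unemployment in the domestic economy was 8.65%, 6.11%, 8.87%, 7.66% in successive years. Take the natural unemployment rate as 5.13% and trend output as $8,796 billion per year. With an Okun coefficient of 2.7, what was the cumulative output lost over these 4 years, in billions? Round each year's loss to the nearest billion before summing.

Year 2022: gap = -2.7 × (8.65 - 5.13) = -9.504%, loss ≈ 8796 × 9.504/100 ≈ 836.
Year 2023: gap = -2.7 × (6.11 - 5.13) = -2.646%, loss ≈ 8796 × 2.646/100 ≈ 233.
Year 2024: gap = -2.7 × (8.87 - 5.13) = -10.098%, loss ≈ 8796 × 10.098/100 ≈ 888.
Year 2025: gap = -2.7 × (7.66 - 5.13) = -6.831%, loss ≈ 8796 × 6.831/100 ≈ 601.
Total lost output = 836 + 233 + 888 + 601 = 2558 billion.

$2,558 billion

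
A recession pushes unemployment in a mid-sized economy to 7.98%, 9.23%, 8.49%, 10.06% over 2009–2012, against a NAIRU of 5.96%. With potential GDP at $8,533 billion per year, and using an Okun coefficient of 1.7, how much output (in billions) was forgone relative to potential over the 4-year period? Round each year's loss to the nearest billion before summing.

Year 2009: gap = -1.7 × (7.98 - 5.96) = -3.434%, loss ≈ 8533 × 3.434/100 ≈ 293.
Year 2010: gap = -1.7 × (9.23 - 5.96) = -5.559%, loss ≈ 8533 × 5.559/100 ≈ 474.
Year 2011: gap = -1.7 × (8.49 - 5.96) = -4.301%, loss ≈ 8533 × 4.301/100 ≈ 367.
Year 2012: gap = -1.7 × (10.06 - 5.96) = -6.97%, loss ≈ 8533 × 6.97/100 ≈ 595.
Total lost output = 293 + 474 + 367 + 595 = 1729 billion.

$1,729 billion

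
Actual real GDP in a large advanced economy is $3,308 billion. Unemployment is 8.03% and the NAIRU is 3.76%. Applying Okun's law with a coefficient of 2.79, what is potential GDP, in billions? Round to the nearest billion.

Unemployment gap = 8.03 - 3.76 = 4.27 points, so output gap = -2.79 × 4.27 = -11.9133%.
Since Y = Y* × (1 + gap/100), Y* = 3308/0.880867 ≈ 3755 billion.

$3,755 billion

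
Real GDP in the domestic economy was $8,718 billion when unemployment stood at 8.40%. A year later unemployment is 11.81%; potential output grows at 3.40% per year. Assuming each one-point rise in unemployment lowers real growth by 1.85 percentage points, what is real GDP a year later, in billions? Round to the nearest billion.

$8,464 billion

Δu = 11.81 - 8.4 = 3.41 points.
Okun's law (growth form): g_Y = g_Y* - β × Δu = 3.40 - 1.85 × (3.41) = 3.4 - 6.3085 = -2.9085%.
Real GDP in the next year = 8718 × (1 - 2.9085/100) = 8718 × 0.970915 ≈ 8464 billion.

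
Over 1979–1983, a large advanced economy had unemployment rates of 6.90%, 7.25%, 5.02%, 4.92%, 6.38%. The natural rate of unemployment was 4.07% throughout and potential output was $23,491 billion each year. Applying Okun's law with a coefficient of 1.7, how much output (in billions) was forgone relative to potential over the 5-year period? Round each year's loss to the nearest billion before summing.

Year 1979: gap = -1.7 × (6.9 - 4.07) = -4.811%, loss ≈ 23491 × 4.811/100 ≈ 1130.
Year 1980: gap = -1.7 × (7.25 - 4.07) = -5.406%, loss ≈ 23491 × 5.406/100 ≈ 1270.
Year 1981: gap = -1.7 × (5.02 - 4.07) = -1.615%, loss ≈ 23491 × 1.615/100 ≈ 379.
Year 1982: gap = -1.7 × (4.92 - 4.07) = -1.445%, loss ≈ 23491 × 1.445/100 ≈ 339.
Year 1983: gap = -1.7 × (6.38 - 4.07) = -3.927%, loss ≈ 23491 × 3.927/100 ≈ 922.
Total lost output = 1130 + 1270 + 379 + 339 + 922 = 4040 billion.

$4,040 billion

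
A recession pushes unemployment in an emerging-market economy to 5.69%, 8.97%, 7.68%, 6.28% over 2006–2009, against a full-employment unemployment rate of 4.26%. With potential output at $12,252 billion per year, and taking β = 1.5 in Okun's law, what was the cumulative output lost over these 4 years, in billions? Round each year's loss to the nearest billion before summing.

$2,129 billion

Year 2006: gap = -1.5 × (5.69 - 4.26) = -2.145%, loss ≈ 12252 × 2.145/100 ≈ 263.
Year 2007: gap = -1.5 × (8.97 - 4.26) = -7.065%, loss ≈ 12252 × 7.065/100 ≈ 866.
Year 2008: gap = -1.5 × (7.68 - 4.26) = -5.13%, loss ≈ 12252 × 5.13/100 ≈ 629.
Year 2009: gap = -1.5 × (6.28 - 4.26) = -3.03%, loss ≈ 12252 × 3.03/100 ≈ 371.
Total lost output = 263 + 866 + 629 + 371 = 2129 billion.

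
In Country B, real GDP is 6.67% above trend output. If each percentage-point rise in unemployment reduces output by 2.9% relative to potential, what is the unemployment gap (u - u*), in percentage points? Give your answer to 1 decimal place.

-2.3 percentage points

Okun's law: output gap = -β × (u - u*), so u - u* = -(output gap)/β.
u - u* = -(6.67)/2.9 = -2.3 percentage points.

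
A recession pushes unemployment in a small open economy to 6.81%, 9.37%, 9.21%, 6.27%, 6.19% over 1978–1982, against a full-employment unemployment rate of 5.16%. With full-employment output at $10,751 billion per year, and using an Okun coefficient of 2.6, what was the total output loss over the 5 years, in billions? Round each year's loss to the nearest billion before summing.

Year 1978: gap = -2.6 × (6.81 - 5.16) = -4.29%, loss ≈ 10751 × 4.29/100 ≈ 461.
Year 1979: gap = -2.6 × (9.37 - 5.16) = -10.946%, loss ≈ 10751 × 10.946/100 ≈ 1177.
Year 1980: gap = -2.6 × (9.21 - 5.16) = -10.53%, loss ≈ 10751 × 10.53/100 ≈ 1132.
Year 1981: gap = -2.6 × (6.27 - 5.16) = -2.886%, loss ≈ 10751 × 2.886/100 ≈ 310.
Year 1982: gap = -2.6 × (6.19 - 5.16) = -2.678%, loss ≈ 10751 × 2.678/100 ≈ 288.
Total lost output = 461 + 1177 + 1132 + 310 + 288 = 3368 billion.

$3,368 billion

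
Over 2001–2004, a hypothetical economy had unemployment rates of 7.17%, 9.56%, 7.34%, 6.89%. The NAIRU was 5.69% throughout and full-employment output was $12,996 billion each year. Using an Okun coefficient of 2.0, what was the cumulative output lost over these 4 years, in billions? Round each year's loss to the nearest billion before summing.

Year 2001: gap = -2.0 × (7.17 - 5.69) = -2.96%, loss ≈ 12996 × 2.96/100 ≈ 385.
Year 2002: gap = -2.0 × (9.56 - 5.69) = -7.74%, loss ≈ 12996 × 7.74/100 ≈ 1006.
Year 2003: gap = -2.0 × (7.34 - 5.69) = -3.3%, loss ≈ 12996 × 3.3/100 ≈ 429.
Year 2004: gap = -2.0 × (6.89 - 5.69) = -2.4%, loss ≈ 12996 × 2.4/100 ≈ 312.
Total lost output = 385 + 1006 + 429 + 312 = 2132 billion.

$2,132 billion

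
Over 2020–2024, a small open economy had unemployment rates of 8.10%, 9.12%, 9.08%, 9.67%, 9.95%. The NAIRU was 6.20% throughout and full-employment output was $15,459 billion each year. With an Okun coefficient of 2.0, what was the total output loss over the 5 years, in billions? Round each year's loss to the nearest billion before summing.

Year 2020: gap = -2.0 × (8.1 - 6.2) = -3.8%, loss ≈ 15459 × 3.8/100 ≈ 587.
Year 2021: gap = -2.0 × (9.12 - 6.2) = -5.84%, loss ≈ 15459 × 5.84/100 ≈ 903.
Year 2022: gap = -2.0 × (9.08 - 6.2) = -5.76%, loss ≈ 15459 × 5.76/100 ≈ 890.
Year 2023: gap = -2.0 × (9.67 - 6.2) = -6.94%, loss ≈ 15459 × 6.94/100 ≈ 1073.
Year 2024: gap = -2.0 × (9.95 - 6.2) = -7.5%, loss ≈ 15459 × 7.5/100 ≈ 1159.
Total lost output = 587 + 903 + 890 + 1073 + 1159 = 4612 billion.

$4,612 billion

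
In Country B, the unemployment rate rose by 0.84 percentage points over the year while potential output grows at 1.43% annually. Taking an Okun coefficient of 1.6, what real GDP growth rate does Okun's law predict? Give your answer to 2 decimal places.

0.09%

Growth-rate Okun's law: g_Y = g_Y* - β × Δu.
g_Y = 1.43 - 1.6 × (0.84) = 1.43 - 1.344 = 0.086%, i.e. 0.09% to 2 d.p.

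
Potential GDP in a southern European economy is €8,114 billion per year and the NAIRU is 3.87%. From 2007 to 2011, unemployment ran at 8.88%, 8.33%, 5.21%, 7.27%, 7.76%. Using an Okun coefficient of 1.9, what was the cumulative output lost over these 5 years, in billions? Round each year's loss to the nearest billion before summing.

Year 2007: gap = -1.9 × (8.88 - 3.87) = -9.519%, loss ≈ 8114 × 9.519/100 ≈ 772.
Year 2008: gap = -1.9 × (8.33 - 3.87) = -8.474%, loss ≈ 8114 × 8.474/100 ≈ 688.
Year 2009: gap = -1.9 × (5.21 - 3.87) = -2.546%, loss ≈ 8114 × 2.546/100 ≈ 207.
Year 2010: gap = -1.9 × (7.27 - 3.87) = -6.46%, loss ≈ 8114 × 6.46/100 ≈ 524.
Year 2011: gap = -1.9 × (7.76 - 3.87) = -7.391%, loss ≈ 8114 × 7.391/100 ≈ 600.
Total lost output = 772 + 688 + 207 + 524 + 600 = 2791 billion.

€2,791 billion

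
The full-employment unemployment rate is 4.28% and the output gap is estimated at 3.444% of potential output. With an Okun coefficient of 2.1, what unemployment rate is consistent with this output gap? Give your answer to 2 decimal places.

From Okun's law, u - u* = -(output gap)/β = -(3.444)/2.1 = -1.64 points.
So u = 4.28 - 1.64 = 2.64%.

2.64%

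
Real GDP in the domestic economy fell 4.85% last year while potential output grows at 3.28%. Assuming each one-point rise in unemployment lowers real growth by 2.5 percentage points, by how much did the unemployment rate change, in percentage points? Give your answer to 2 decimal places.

3.25 percentage points

Growth-rate Okun's law: g_Y = g_Y* - β × Δu, so Δu = (g_Y* - g_Y)/β.
Δu = (3.28 + 4.85)/2.5 = 8.13/2.5 = 3.25 percentage points.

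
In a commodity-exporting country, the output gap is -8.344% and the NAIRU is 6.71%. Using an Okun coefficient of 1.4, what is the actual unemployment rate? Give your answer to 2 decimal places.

12.67%

From Okun's law, u - u* = -(output gap)/β = -(-8.344)/1.4 = 5.96 points.
So u = 6.71 + 5.96 = 12.67%.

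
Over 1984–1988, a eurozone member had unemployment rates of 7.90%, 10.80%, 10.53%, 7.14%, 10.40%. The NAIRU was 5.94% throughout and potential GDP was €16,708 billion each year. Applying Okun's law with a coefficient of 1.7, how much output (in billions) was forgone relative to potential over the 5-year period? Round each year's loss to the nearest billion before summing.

Year 1984: gap = -1.7 × (7.9 - 5.94) = -3.332%, loss ≈ 16708 × 3.332/100 ≈ 557.
Year 1985: gap = -1.7 × (10.8 - 5.94) = -8.262%, loss ≈ 16708 × 8.262/100 ≈ 1380.
Year 1986: gap = -1.7 × (10.53 - 5.94) = -7.803%, loss ≈ 16708 × 7.803/100 ≈ 1304.
Year 1987: gap = -1.7 × (7.14 - 5.94) = -2.04%, loss ≈ 16708 × 2.04/100 ≈ 341.
Year 1988: gap = -1.7 × (10.4 - 5.94) = -7.582%, loss ≈ 16708 × 7.582/100 ≈ 1267.
Total lost output = 557 + 1380 + 1304 + 341 + 1267 = 4849 billion.

€4,849 billion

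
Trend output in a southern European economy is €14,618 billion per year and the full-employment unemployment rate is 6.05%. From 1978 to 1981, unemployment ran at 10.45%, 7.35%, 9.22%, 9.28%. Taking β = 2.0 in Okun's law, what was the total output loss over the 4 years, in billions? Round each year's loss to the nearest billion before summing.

Year 1978: gap = -2.0 × (10.45 - 6.05) = -8.8%, loss ≈ 14618 × 8.8/100 ≈ 1286.
Year 1979: gap = -2.0 × (7.35 - 6.05) = -2.6%, loss ≈ 14618 × 2.6/100 ≈ 380.
Year 1980: gap = -2.0 × (9.22 - 6.05) = -6.34%, loss ≈ 14618 × 6.34/100 ≈ 927.
Year 1981: gap = -2.0 × (9.28 - 6.05) = -6.46%, loss ≈ 14618 × 6.46/100 ≈ 944.
Total lost output = 1286 + 380 + 927 + 944 = 3537 billion.

€3,537 billion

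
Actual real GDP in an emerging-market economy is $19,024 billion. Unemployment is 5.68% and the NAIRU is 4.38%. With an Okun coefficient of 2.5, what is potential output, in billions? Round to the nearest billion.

Unemployment gap = 5.68 - 4.38 = 1.3 points, so output gap = -2.5 × 1.3 = -3.25%.
Since Y = Y* × (1 + gap/100), Y* = 19024/0.9675 ≈ 19663 billion.

$19,663 billion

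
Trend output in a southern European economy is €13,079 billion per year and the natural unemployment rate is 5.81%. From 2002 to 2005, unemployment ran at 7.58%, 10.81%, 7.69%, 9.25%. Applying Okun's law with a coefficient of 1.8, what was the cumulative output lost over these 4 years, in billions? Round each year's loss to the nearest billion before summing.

€2,847 billion

Year 2002: gap = -1.8 × (7.58 - 5.81) = -3.186%, loss ≈ 13079 × 3.186/100 ≈ 417.
Year 2003: gap = -1.8 × (10.81 - 5.81) = -9%, loss ≈ 13079 × 9/100 ≈ 1177.
Year 2004: gap = -1.8 × (7.69 - 5.81) = -3.384%, loss ≈ 13079 × 3.384/100 ≈ 443.
Year 2005: gap = -1.8 × (9.25 - 5.81) = -6.192%, loss ≈ 13079 × 6.192/100 ≈ 810.
Total lost output = 417 + 1177 + 443 + 810 = 2847 billion.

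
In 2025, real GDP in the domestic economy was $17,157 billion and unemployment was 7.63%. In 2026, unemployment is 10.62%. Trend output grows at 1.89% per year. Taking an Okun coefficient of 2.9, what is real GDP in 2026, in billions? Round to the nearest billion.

Δu = 10.62 - 7.63 = 2.99 points.
Okun's law (growth form): g_Y = g_Y* - β × Δu = 1.89 - 2.9 × (2.99) = 1.89 - 8.671 = -6.781%.
Real GDP in the next year = 17157 × (1 - 6.781/100) = 17157 × 0.93219 ≈ 15994 billion.

$15,994 billion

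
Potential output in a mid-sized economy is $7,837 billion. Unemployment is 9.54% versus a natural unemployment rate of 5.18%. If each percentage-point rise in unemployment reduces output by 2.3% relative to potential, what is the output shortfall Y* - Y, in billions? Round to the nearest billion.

Output gap = -2.3 × (9.54 - 5.18) = -2.3 × 4.36 = -10.028%.
Actual GDP ≈ 7837 × 0.89972 ≈ 7051 billion, so the shortfall is 7837 - 7051 = 786 billion.

$786 billion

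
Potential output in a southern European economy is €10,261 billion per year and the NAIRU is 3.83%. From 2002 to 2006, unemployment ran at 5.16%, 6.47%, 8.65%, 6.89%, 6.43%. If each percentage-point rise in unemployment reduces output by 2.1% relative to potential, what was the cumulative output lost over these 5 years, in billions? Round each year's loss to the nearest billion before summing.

Year 2002: gap = -2.1 × (5.16 - 3.83) = -2.793%, loss ≈ 10261 × 2.793/100 ≈ 287.
Year 2003: gap = -2.1 × (6.47 - 3.83) = -5.544%, loss ≈ 10261 × 5.544/100 ≈ 569.
Year 2004: gap = -2.1 × (8.65 - 3.83) = -10.122%, loss ≈ 10261 × 10.122/100 ≈ 1039.
Year 2005: gap = -2.1 × (6.89 - 3.83) = -6.426%, loss ≈ 10261 × 6.426/100 ≈ 659.
Year 2006: gap = -2.1 × (6.43 - 3.83) = -5.46%, loss ≈ 10261 × 5.46/100 ≈ 560.
Total lost output = 287 + 569 + 1039 + 659 + 560 = 3114 billion.

€3,114 billion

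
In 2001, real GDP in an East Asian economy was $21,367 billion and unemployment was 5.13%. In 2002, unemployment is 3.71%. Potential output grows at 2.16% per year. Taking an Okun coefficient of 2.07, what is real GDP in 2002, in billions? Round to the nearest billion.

Δu = 3.71 - 5.13 = -1.42 points.
Okun's law (growth form): g_Y = g_Y* - β × Δu = 2.16 - 2.07 × (-1.42) = 2.16 + 2.9394 = 5.0994%.
Real GDP in the next year = 21367 × (1 + 5.0994/100) = 21367 × 1.050994 ≈ 22457 billion.

$22,457 billion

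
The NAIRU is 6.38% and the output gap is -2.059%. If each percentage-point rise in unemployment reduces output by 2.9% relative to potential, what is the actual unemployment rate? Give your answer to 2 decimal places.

From Okun's law, u - u* = -(output gap)/β = -(-2.059)/2.9 = 0.71 points.
So u = 6.38 + 0.71 = 7.09%.

7.09%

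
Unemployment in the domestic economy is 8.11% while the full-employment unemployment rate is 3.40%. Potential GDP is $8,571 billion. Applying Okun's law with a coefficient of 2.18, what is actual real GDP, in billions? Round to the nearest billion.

$7,691 billion

Unemployment gap = 8.11 - 3.4 = 4.71 points, so the output gap is -2.18 × 4.71 = -10.2678%.
Actual GDP = 8571 × (1 - 10.2678/100) = 8571 × 0.897322 ≈ 7691 billion.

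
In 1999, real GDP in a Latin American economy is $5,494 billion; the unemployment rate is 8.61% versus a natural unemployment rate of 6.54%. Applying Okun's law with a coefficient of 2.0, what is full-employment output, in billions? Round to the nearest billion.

$5,731 billion

Unemployment gap = 8.61 - 6.54 = 2.07 points, so output gap = -2 × 2.07 = -4.14%.
Since Y = Y* × (1 + gap/100), Y* = 5494/0.9586 ≈ 5731 billion.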